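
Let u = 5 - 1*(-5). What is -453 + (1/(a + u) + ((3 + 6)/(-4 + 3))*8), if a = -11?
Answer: -526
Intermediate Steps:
u = 10 (u = 5 + 5 = 10)
-453 + (1/(a + u) + ((3 + 6)/(-4 + 3))*8) = -453 + (1/(-11 + 10) + ((3 + 6)/(-4 + 3))*8) = -453 + (1/(-1) + (9/(-1))*8) = -453 + (-1 + (9*(-1))*8) = -453 + (-1 - 9*8) = -453 + (-1 - 72) = -453 - 73 = -526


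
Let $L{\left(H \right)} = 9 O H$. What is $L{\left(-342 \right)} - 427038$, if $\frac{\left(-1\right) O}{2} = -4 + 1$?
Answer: $-445506$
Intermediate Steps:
$O = 6$ ($O = - 2 \left(-4 + 1\right) = \left(-2\right) \left(-3\right) = 6$)
$L{\left(H \right)} = 54 H$ ($L{\left(H \right)} = 9 \cdot 6 H = 54 H$)
$L{\left(-342 \right)} - 427038 = 54 \left(-342\right) - 427038 = -18468 - 427038 = -445506$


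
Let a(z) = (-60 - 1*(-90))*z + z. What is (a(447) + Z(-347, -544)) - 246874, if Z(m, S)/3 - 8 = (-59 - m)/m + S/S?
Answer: -80848394/347 ≈ -2.3299e+5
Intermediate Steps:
a(z) = 31*z (a(z) = (-60 + 90)*z + z = 30*z + z = 31*z)
Z(m, S) = 27 + 3*(-59 - m)/m (Z(m, S) = 24 + 3*((-59 - m)/m + S/S) = 24 + 3*((-59 - m)/m + 1) = 24 + 3*(1 + (-59 - m)/m) = 24 + (3 + 3*(-59 - m)/m) = 27 + 3*(-59 - m)/m)
(a(447) + Z(-347, -544)) - 246874 = (31*447 + (24 - 177/(-347))) - 246874 = (13857 + (24 - 177*(-1/347))) - 246874 = (13857 + (24 + 177/347)) - 246874 = (13857 + 8505/347) - 246874 = 4816884/347 - 246874 = -80848394/347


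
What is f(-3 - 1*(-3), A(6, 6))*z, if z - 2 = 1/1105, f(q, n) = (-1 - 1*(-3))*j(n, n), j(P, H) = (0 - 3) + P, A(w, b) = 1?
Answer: -8844/1105 ≈ -8.0036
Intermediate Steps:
j(P, H) = -3 + P
f(q, n) = -6 + 2*n (f(q, n) = (-1 - 1*(-3))*(-3 + n) = (-1 + 3)*(-3 + n) = 2*(-3 + n) = -6 + 2*n)
z = 2211/1105 (z = 2 + 1/1105 = 2211/1105 ≈ 2.0009)
f(-3 - 1*(-3), A(6, 6))*z = (-6 + 2*1)*(2211/1105) = (-6 + 2)*(2211/1105) = -4*2211/1105 = -8844/1105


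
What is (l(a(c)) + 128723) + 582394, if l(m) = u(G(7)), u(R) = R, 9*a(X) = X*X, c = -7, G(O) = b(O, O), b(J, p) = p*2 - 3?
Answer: 711128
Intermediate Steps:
b(J, p) = -3 + 2*p (b(J, p) = 2*p - 3 = -3 + 2*p)
G(O) = -3 + 2*O
a(X) = X²/9 (a(X) = (X*X)/9 = X²/9)
l(m) = 11 (l(m) = -3 + 2*7 = -3 + 14 = 11)
(l(a(c)) + 128723) + 582394 = (11 + 128723) + 582394 = 128734 + 582394 = 711128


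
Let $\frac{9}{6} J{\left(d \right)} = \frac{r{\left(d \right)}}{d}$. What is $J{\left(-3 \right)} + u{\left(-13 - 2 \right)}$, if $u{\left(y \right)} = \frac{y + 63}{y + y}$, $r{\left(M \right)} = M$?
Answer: $- \frac{14}{15} \approx -0.93333$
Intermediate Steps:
$u{\left(y \right)} = \frac{63 + y}{2 y}$
$J{\left(d \right)} = \frac{2}{3}$ ($J{\left(d \right)} = \frac{2 \frac{d}{d}}{3} = \frac{2}{3} \cdot 1 = \frac{2}{3}$)
$J{\left(-3 \right)} + u{\left(-13 - 2 \right)} = \frac{2}{3} + \frac{63 - 15}{2 \left(-13 - 2\right)} = \frac{2}{3} + \frac{63 - 15}{2 \left(-15\right)} = \frac{2}{3} + \frac{1}{2} \left(- \frac{1}{15}\right) 48 = \frac{2}{3} - \frac{8}{5} = - \frac{14}{15}$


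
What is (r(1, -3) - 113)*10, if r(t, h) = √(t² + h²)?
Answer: -1130 + 10*√10 ≈ -1098.4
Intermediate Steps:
r(t, h) = √(h² + t²)
(r(1, -3) - 113)*10 = (√((-3)² + 1²) - 113)*10 = (√(9 + 1) - 113)*10 = (√10 - 113)*10 = (-113 + √10)*10 = -1130 + 10*√10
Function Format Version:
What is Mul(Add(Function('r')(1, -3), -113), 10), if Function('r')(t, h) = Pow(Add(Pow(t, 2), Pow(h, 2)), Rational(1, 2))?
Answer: Add(-1130, Mul(10, Pow(10, Rational(1, 2)))) ≈ -1098.4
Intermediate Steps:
Function('r')(t, h) = Pow(Add(Pow(h, 2), Pow(t, 2)), Rational(1, 2))
Mul(Add(Function('r')(1, -3), -113), 10) = Mul(Add(Pow(Add(Pow(-3, 2), Pow(1, 2)), Rational(1, 2)), -113), 10) = Mul(Add(Pow(Add(9, 1), Rational(1, 2)), -113), 10) = Mul(Add(Pow(10, Rational(1, 2)), -113), 10) = Mul(Add(-113, Pow(10, Rational(1, 2))), 10) = Add(-1130, Mul(10, Pow(10, Rational(1, 2))))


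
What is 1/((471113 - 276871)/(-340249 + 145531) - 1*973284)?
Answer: -5727/5574003181 ≈ -1.0274e-6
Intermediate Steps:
1/((471113 - 276871)/(-340249 + 145531) - 1*973284) = 1/(194242/(-194718) - 973284) = 1/(194242*(-1/194718) - 973284) = 1/(-5713/5727 - 973284) = 1/(-5574003181/5727) = -5727/5574003181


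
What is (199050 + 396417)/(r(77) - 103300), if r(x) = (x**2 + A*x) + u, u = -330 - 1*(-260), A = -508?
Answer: -66163/15173 ≈ -4.3606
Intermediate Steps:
u = -70 (u = -330 + 260 = -70)
r(x) = -70 + x**2 - 508*x (r(x) = (x**2 - 508*x) - 70 = -70 + x**2 - 508*x)
(199050 + 396417)/(r(77) - 103300) = (199050 + 396417)/((-70 + 77**2 - 508*77) - 103300) = 595467/((-70 + 5929 - 39116) - 103300) = 595467/(-33257 - 103300) = 595467/(-136557) = 595467*(-1/136557) = -66163/15173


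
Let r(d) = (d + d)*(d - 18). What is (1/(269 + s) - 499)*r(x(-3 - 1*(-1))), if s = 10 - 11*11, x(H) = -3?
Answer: -4966983/79 ≈ -62873.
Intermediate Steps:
s = -111 (s = 10 - 121 = -111)
r(d) = 2*d*(-18 + d) (r(d) = (2*d)*(-18 + d) = 2*d*(-18 + d))
(1/(269 + s) - 499)*r(x(-3 - 1*(-1))) = (1/(269 - 111) - 499)*(2*(-3)*(-18 - 3)) = (1/158 - 499)*(2*(-3)*(-21)) = (1/158 - 499)*126 = -78841/158*126 = -4966983/79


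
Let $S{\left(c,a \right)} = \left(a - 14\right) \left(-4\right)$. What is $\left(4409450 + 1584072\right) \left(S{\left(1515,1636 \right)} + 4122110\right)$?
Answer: $24667071000684$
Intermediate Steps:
$S{\left(c,a \right)} = 56 - 4 a$ ($S{\left(c,a \right)} = \left(-14 + a\right) \left(-4\right) = 56 - 4 a$)
$\left(4409450 + 1584072\right) \left(S{\left(1515,1636 \right)} + 4122110\right) = \left(4409450 + 1584072\right) \left(\left(56 - 6544\right) + 4122110\right) = 5993522 \left(\left(56 - 6544\right) + 4122110\right) = 5993522 \left(-6488 + 4122110\right) = 5993522 \cdot 4115622 = 24667071000684$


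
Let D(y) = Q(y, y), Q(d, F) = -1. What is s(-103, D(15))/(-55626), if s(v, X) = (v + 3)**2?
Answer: -5000/27813 ≈ -0.17977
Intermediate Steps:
D(y) = -1
s(v, X) = (3 + v)**2
s(-103, D(15))/(-55626) = (3 - 103)**2/(-55626) = (-100)**2*(-1/55626) = 10000*(-1/55626) = -5000/27813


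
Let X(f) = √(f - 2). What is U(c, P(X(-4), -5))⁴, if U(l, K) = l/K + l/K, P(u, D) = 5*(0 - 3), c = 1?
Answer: 16/50625 ≈ 0.00031605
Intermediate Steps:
X(f) = √(-2 + f)
P(u, D) = -15 (P(u, D) = 5*(-3) = -15)
U(l, K) = 2*l/K
U(c, P(X(-4), -5))⁴ = (2*1/(-15))⁴ = (2*1*(-1/15))⁴ = (-2/15)⁴ = 16/50625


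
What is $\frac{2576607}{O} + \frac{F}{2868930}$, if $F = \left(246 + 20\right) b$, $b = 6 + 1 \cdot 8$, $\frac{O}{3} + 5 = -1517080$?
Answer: $- \frac{3035043723}{5373346505} \approx -0.56483$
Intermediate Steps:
$O = -4551255$ ($O = -15 + 3 \left(-1517080\right) = -15 - 4551240 = -4551255$)
$b = 14$ ($b = 6 + 8 = 14$)
$F = 3724$ ($F = \left(246 + 20\right) 14 = 266 \cdot 14 = 3724$)
$\frac{2576607}{O} + \frac{F}{2868930} = \frac{2576607}{-4551255} + \frac{3724}{2868930} = 2576607 \left(- \frac{1}{4551255}\right) + 3724 \cdot \frac{1}{2868930} = - \frac{858869}{1517085} + \frac{1862}{1434465} = - \frac{3035043723}{5373346505}$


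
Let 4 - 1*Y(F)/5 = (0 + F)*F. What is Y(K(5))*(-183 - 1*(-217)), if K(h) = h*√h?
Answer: -20570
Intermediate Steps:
K(h) = h^(3/2)
Y(F) = 20 - 5*F² (Y(F) = 20 - 5*(0 + F)*F = 20 - 5*F*F = 20 - 5*F²)
Y(K(5))*(-183 - 1*(-217)) = (20 - 5*(5^(3/2))²)*(-183 - 1*(-217)) = (20 - 5*(5*√5)²)*(-183 + 217) = (20 - 5*125)*34 = (20 - 625)*34 = -605*34 = -20570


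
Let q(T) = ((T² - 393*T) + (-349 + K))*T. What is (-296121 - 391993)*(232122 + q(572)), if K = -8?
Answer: -40319251251356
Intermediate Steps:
q(T) = T*(-357 + T² - 393*T) (q(T) = ((T² - 393*T) + (-349 - 8))*T = ((T² - 393*T) - 357)*T = (-357 + T² - 393*T)*T = T*(-357 + T² - 393*T))
(-296121 - 391993)*(232122 + q(572)) = (-296121 - 391993)*(232122 + 572*(-357 + 572² - 393*572)) = -688114*(232122 + 572*(-357 + 327184 - 224796)) = -688114*(232122 + 572*102031) = -688114*(232122 + 58361732) = -688114*58593854 = -40319251251356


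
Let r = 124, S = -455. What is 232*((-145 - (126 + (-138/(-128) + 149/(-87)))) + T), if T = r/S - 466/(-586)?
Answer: -200303739481/3199560 ≈ -62604.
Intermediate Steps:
T = 69683/133315 (T = 124/(-455) - 466/(-586) = 124*(-1/455) - 466*(-1/586) = -124/455 + 233/293 = 69683/133315 ≈ 0.52269)
232*((-145 - (126 + (-138/(-128) + 149/(-87)))) + T) = 232*((-145 - (126 + (-138/(-128) + 149/(-87)))) + 69683/133315) = 232*((-145 - (126 + (-138*(-1/128) + 149*(-1/87)))) + 69683/133315) = 232*((-145 - (126 + (69/64 - 149/87))) + 69683/133315) = 232*((-145 - (126 - 3533/5568)) + 69683/133315) = 232*((-145 - 1*698035/5568) + 69683/133315) = 232*((-145 - 698035/5568) + 69683/133315) = 232*(-1505395/5568 + 69683/133315) = 232*(-200303739481/742297920) = -200303739481/3199560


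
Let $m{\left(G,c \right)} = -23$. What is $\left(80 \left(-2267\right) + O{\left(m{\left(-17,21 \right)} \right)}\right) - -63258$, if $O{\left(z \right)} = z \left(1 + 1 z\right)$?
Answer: $-117596$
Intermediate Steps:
$O{\left(z \right)} = z \left(1 + z\right)$
$\left(80 \left(-2267\right) + O{\left(m{\left(-17,21 \right)} \right)}\right) - -63258 = \left(80 \left(-2267\right) - 23 \left(1 - 23\right)\right) - -63258 = \left(-181360 - -506\right) + 63258 = \left(-181360 + 506\right) + 63258 = -180854 + 63258 = -117596$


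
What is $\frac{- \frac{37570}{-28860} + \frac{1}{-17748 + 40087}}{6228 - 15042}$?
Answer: $- \frac{6456193}{43710900012} \approx -0.0001477$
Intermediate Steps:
$\frac{- \frac{37570}{-28860} + \frac{1}{-17748 + 40087}}{6228 - 15042} = \frac{\left(-37570\right) \left(- \frac{1}{28860}\right) + \frac{1}{22339}}{-8814} = \left(\frac{289}{222} + \frac{1}{22339}\right) \left(- \frac{1}{8814}\right) = \frac{6456193}{4959258} \left(- \frac{1}{8814}\right) = - \frac{6456193}{43710900012}$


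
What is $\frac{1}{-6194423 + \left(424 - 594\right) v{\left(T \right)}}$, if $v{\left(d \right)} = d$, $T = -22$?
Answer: $- \frac{1}{6190683} \approx -1.6153 \cdot 10^{-7}$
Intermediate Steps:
$\frac{1}{-6194423 + \left(424 - 594\right) v{\left(T \right)}} = \frac{1}{-6194423 + \left(424 - 594\right) \left(-22\right)} = \frac{1}{-6194423 - -3740} = \frac{1}{-6194423 + 3740} = \frac{1}{-6190683} = - \frac{1}{6190683}$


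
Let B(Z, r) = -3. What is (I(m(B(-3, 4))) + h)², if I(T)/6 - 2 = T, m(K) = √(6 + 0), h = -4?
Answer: 280 + 96*√6 ≈ 515.15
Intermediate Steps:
m(K) = √6
I(T) = 12 + 6*T
(I(m(B(-3, 4))) + h)² = ((12 + 6*√6) - 4)² = (8 + 6*√6)²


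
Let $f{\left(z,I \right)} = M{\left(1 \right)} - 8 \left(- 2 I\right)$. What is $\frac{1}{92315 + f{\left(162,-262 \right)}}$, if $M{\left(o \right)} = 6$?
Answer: $\frac{1}{88129} \approx 1.1347 \cdot 10^{-5}$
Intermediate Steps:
$f{\left(z,I \right)} = 6 + 16 I$ ($f{\left(z,I \right)} = 6 - 8 \left(- 2 I\right) = 6 + 16 I$)
$\frac{1}{92315 + f{\left(162,-262 \right)}} = \frac{1}{92315 + \left(6 + 16 \left(-262\right)\right)} = \frac{1}{92315 + \left(6 - 4192\right)} = \frac{1}{92315 - 4186} = \frac{1}{88129}$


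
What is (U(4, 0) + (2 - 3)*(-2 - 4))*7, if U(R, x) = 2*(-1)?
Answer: 28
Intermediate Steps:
U(R, x) = -2
(U(4, 0) + (2 - 3)*(-2 - 4))*7 = (-2 + (2 - 3)*(-2 - 4))*7 = (-2 - 1*(-6))*7 = (-2 + 6)*7 = 4*7 = 28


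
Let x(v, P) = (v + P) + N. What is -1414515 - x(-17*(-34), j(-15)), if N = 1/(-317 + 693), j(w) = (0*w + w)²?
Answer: -532159569/376 ≈ -1.4153e+6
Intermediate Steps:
j(w) = w² (j(w) = (0 + w)² = w²)
N = 1/376 ≈ 0.0026596
x(v, P) = 1/376 + P + v (x(v, P) = (v + P) + 1/376 = (P + v) + 1/376 = 1/376 + P + v)
-1414515 - x(-17*(-34), j(-15)) = -1414515 - (1/376 + (-15)² - 17*(-34)) = -1414515 - (1/376 + 225 + 578) = -1414515 - 1*301929/376 = -1414515 - 301929/376 = -532159569/376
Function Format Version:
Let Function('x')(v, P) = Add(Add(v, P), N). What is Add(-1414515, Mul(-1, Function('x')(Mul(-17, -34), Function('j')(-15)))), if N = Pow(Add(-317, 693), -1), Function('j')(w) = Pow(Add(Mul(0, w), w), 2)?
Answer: Rational(-532159569, 376) ≈ -1.4153e+6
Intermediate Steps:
Function('j')(w) = Pow(w, 2) (Function('j')(w) = Pow(Add(0, w), 2) = Pow(w, 2))
N = Rational(1, 376) (N = Pow(376, -1) = Rational(1, 376) ≈ 0.0026596)
Function('x')(v, P) = Add(Rational(1, 376), P, v) (Function('x')(v, P) = Add(Add(v, P), Rational(1, 376)) = Add(Add(P, v), Rational(1, 376)) = Add(Rational(1, 376), P, v))
Add(-1414515, Mul(-1, Function('x')(Mul(-17, -34), Function('j')(-15)))) = Add(-1414515, Mul(-1, Add(Rational(1, 376), Pow(-15, 2), Mul(-17, -34)))) = Add(-1414515, Mul(-1, Add(Rational(1, 376), 225, 578))) = Add(-1414515, Mul(-1, Rational(301929, 376))) = Add(-1414515, Rational(-301929, 376)) = Rational(-532159569, 376)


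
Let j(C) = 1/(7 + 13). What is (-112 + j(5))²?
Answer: 5013121/400 ≈ 12533.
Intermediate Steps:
j(C) = 1/20
(-112 + j(5))² = (-112 + 1/20)² = (-2239/20)² = 5013121/400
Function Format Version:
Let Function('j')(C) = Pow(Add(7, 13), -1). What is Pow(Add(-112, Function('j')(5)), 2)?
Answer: Rational(5013121, 400) ≈ 12533.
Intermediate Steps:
Function('j')(C) = Rational(1, 20) (Function('j')(C) = Pow(20, -1) = Rational(1, 20))
Pow(Add(-112, Function('j')(5)), 2) = Pow(Add(-112, Rational(1, 20)), 2) = Pow(Rational(-2239, 20), 2) = Rational(5013121, 400)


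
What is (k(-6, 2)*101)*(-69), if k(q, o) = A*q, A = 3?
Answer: 125442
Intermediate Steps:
k(q, o) = 3*q
(k(-6, 2)*101)*(-69) = ((3*(-6))*101)*(-69) = -18*101*(-69) = -1818*(-69) = 125442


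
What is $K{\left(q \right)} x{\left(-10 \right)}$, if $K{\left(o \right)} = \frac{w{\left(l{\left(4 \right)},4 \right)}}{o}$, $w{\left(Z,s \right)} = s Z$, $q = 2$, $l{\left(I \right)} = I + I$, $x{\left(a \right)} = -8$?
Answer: $-128$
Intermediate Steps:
$l{\left(I \right)} = 2 I$
$w{\left(Z,s \right)} = Z s$
$K{\left(o \right)} = \frac{32}{o}$ ($K{\left(o \right)} = \frac{2 \cdot 4 \cdot 4}{o} = \frac{8 \cdot 4}{o} = \frac{32}{o}$)
$K{\left(q \right)} x{\left(-10 \right)} = \frac{32}{2} \left(-8\right) = 32 \cdot \frac{1}{2} \left(-8\right) = 16 \left(-8\right) = -128$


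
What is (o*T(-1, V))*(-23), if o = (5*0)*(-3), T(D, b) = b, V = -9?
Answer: 0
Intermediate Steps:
o = 0 (o = 0*(-3) = 0)
(o*T(-1, V))*(-23) = (0*(-9))*(-23) = 0*(-23) = 0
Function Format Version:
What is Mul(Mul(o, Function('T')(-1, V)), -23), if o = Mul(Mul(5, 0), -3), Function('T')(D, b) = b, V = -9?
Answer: 0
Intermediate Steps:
o = 0 (o = Mul(0, -3) = 0)
Mul(Mul(o, Function('T')(-1, V)), -23) = Mul(Mul(0, -9), -23) = Mul(0, -23) = 0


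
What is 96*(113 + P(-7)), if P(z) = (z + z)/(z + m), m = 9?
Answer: 10176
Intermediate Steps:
P(z) = 2*z/(9 + z) (P(z) = (z + z)/(z + 9) = (2*z)/(9 + z) = 2*z/(9 + z))
96*(113 + P(-7)) = 96*(113 + 2*(-7)/(9 - 7)) = 96*(113 + 2*(-7)/2) = 96*(113 + 2*(-7)*(½)) = 96*(113 - 7) = 96*106 = 10176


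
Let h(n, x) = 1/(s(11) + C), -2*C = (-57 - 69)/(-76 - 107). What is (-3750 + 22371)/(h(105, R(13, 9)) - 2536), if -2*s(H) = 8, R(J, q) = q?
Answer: -4934565/672101 ≈ -7.3420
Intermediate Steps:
s(H) = -4 (s(H) = -1/2*8 = -4)
C = -21/61 (C = -(-57 - 69)/(2*(-76 - 107)) = -(-63)/(-183) = -(-63)*(-1)/183 = -1/2*42/61 = -21/61 ≈ -0.34426)
h(n, x) = -61/265 (h(n, x) = 1/(-4 - 21/61) = 1/(-265/61) = -61/265)
(-3750 + 22371)/(h(105, R(13, 9)) - 2536) = (-3750 + 22371)/(-61/265 - 2536) = 18621/(-672101/265) = 18621*(-265/672101) = -4934565/672101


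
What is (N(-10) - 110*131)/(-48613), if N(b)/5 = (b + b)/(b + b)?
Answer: 14405/48613 ≈ 0.29632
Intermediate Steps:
N(b) = 5 (N(b) = 5*((b + b)/(b + b)) = 5*((2*b)/((2*b))) = 5*((2*b)*(1/(2*b))) = 5*1 = 5)
(N(-10) - 110*131)/(-48613) = (5 - 110*131)/(-48613) = (5 - 14410)*(-1/48613) = -14405*(-1/48613) = 14405/48613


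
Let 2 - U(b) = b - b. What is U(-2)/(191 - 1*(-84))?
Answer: 2/275 ≈ 0.0072727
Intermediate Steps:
U(b) = 2 (U(b) = 2 - (b - b) = 2 - 1*0 = 2 + 0 = 2)
U(-2)/(191 - 1*(-84)) = 2/(191 - 1*(-84)) = 2/(191 + 84) = 2/275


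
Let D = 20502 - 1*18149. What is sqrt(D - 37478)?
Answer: 5*I*sqrt(1405) ≈ 187.42*I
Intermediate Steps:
D = 2353 (D = 20502 - 18149 = 2353)
sqrt(D - 37478) = sqrt(2353 - 37478) = sqrt(-35125) = 5*I*sqrt(1405)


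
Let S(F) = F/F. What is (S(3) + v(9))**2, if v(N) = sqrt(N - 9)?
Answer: 1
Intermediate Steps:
v(N) = sqrt(-9 + N)
S(F) = 1
(S(3) + v(9))**2 = (1 + sqrt(-9 + 9))**2 = (1 + sqrt(0))**2 = (1 + 0)**2 = 1**2 = 1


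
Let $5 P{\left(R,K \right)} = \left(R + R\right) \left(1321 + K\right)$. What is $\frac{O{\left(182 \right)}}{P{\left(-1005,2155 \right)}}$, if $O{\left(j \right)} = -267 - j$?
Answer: $\frac{449}{1397352} \approx 0.00032132$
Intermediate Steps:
$P{\left(R,K \right)} = \frac{2 R \left(1321 + K\right)}{5}$ ($P{\left(R,K \right)} = \frac{\left(R + R\right) \left(1321 + K\right)}{5} = \frac{2 R \left(1321 + K\right)}{5}$)
$\frac{O{\left(182 \right)}}{P{\left(-1005,2155 \right)}} = \frac{-267 - 182}{\frac{2}{5} \left(-1005\right) \left(1321 + 2155\right)} = \frac{-267 - 182}{\frac{2}{5} \left(-1005\right) 3476} = - \frac{449}{-1397352} = \left(-449\right) \left(- \frac{1}{1397352}\right) = \frac{449}{1397352}$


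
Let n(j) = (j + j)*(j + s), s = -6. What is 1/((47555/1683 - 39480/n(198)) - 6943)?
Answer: -53856/372428413 ≈ -0.00014461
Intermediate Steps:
n(j) = 2*j*(-6 + j) (n(j) = (j + j)*(j - 6) = (2*j)*(-6 + j) = 2*j*(-6 + j))
1/((47555/1683 - 39480/n(198)) - 6943) = 1/((47555/1683 - 39480*1/(396*(-6 + 198))) - 6943) = 1/((47555*(1/1683) - 39480/(2*198*192)) - 6943) = 1/((47555/1683 - 39480/76032) - 6943) = 1/((47555/1683 - 39480*1/76032) - 6943) = 1/((47555/1683 - 1645/3168) - 6943) = 1/(1493795/53856 - 6943) = 1/(-372428413/53856) = -53856/372428413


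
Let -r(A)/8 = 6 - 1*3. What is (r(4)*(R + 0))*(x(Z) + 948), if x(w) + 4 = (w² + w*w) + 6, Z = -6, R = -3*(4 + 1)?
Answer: 367920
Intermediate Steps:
R = -15 (R = -3*5 = -15)
x(w) = 2 + 2*w² (x(w) = -4 + ((w² + w*w) + 6) = -4 + ((w² + w²) + 6) = -4 + (2*w² + 6) = -4 + (6 + 2*w²) = 2 + 2*w²)
r(A) = -24 (r(A) = -8*(6 - 1*3) = -8*(6 - 3) = -8*3 = -24)
(r(4)*(R + 0))*(x(Z) + 948) = (-24*(-15 + 0))*((2 + 2*(-6)²) + 948) = (-24*(-15))*((2 + 2*36) + 948) = 360*((2 + 72) + 948) = 360*(74 + 948) = 360*1022 = 367920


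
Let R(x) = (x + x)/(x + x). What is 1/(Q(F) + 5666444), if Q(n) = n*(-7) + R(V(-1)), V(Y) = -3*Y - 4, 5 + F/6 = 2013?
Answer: 1/5582109 ≈ 1.7914e-7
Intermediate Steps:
F = 12048 (F = -30 + 6*2013 = -30 + 12078 = 12048)
V(Y) = -4 - 3*Y
R(x) = 1 (R(x) = (2*x)/((2*x)) = (2*x)*(1/(2*x)) = 1)
Q(n) = 1 - 7*n (Q(n) = n*(-7) + 1 = -7*n + 1 = 1 - 7*n)
1/(Q(F) + 5666444) = 1/((1 - 7*12048) + 5666444) = 1/((1 - 84336) + 5666444) = 1/(-84335 + 5666444) = 1/5582109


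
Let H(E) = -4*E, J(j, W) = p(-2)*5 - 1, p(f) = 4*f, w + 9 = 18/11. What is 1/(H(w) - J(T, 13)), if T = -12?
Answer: 11/775 ≈ 0.014194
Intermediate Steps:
w = -81/11 (w = -9 + 18/11 = -81/11 ≈ -7.3636)
J(j, W) = -41 (J(j, W) = (4*(-2))*5 - 1 = -8*5 - 1 = -40 - 1 = -41)
1/(H(w) - J(T, 13)) = 1/(-4*(-81/11) - 1*(-41)) = 1/(324/11 + 41) = 1/(775/11) = 11/775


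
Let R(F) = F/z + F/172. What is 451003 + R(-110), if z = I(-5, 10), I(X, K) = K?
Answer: 38785257/86 ≈ 4.5099e+5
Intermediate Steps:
z = 10
R(F) = 91*F/860 (R(F) = F/10 + F/172 = 91*F/860)
451003 + R(-110) = 451003 + (91/860)*(-110) = 451003 - 1001/86 = 38785257/86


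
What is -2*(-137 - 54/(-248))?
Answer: 16961/62 ≈ 273.56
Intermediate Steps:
-2*(-137 - 54/(-248)) = -2*(-137 - 54*(-1/248)) = -2*(-137 + 27/124) = -2*(-16961/124) = 16961/62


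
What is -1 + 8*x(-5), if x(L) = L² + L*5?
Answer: -1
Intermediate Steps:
x(L) = L² + 5*L
-1 + 8*x(-5) = -1 + 8*(-5*(5 - 5)) = -1 + 8*(-5*0) = -1 + 8*0 = -1 + 0 = -1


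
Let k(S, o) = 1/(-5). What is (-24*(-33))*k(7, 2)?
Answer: -792/5 ≈ -158.40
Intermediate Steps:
k(S, o) = -1/5
(-24*(-33))*k(7, 2) = -24*(-33)*(-1/5) = 792*(-1/5) = -792/5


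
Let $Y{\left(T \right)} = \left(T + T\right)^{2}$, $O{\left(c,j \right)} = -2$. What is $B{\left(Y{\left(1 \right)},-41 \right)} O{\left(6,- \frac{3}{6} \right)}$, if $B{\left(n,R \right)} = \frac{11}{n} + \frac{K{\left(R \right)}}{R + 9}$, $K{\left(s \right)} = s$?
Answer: $- \frac{129}{16} \approx -8.0625$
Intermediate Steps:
$Y{\left(T \right)} = 4 T^{2}$ ($Y{\left(T \right)} = \left(2 T\right)^{2} = 4 T^{2}$)
$B{\left(n,R \right)} = \frac{11}{n} + \frac{R}{9 + R}$ ($B{\left(n,R \right)} = \frac{11}{n} + \frac{R}{R + 9} = \frac{11}{n} + \frac{R}{9 + R}$)
$B{\left(Y{\left(1 \right)},-41 \right)} O{\left(6,- \frac{3}{6} \right)} = \frac{99 + 11 \left(-41\right) - 41 \cdot 4 \cdot 1^{2}}{4 \cdot 1^{2} \left(9 - 41\right)} \left(-2\right) = \frac{99 - 451 - 41 \cdot 4 \cdot 1}{4 \cdot 1 \left(-32\right)} \left(-2\right) = \frac{1}{4} \left(- \frac{1}{32}\right) \left(99 - 451 - 164\right) \left(-2\right) = \frac{1}{4} \left(- \frac{1}{32}\right) \left(-516\right) \left(-2\right) = \frac{129}{32} \left(-2\right) = - \frac{129}{16}$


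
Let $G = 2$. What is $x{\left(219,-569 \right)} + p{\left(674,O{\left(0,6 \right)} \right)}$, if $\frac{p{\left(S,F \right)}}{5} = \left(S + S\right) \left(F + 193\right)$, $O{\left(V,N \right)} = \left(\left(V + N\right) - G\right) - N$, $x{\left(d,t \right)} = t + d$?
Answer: $1286990$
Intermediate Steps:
$x{\left(d,t \right)} = d + t$
$O{\left(V,N \right)} = -2 + V$ ($O{\left(V,N \right)} = \left(\left(V + N\right) - 2\right) - N = \left(\left(N + V\right) - 2\right) - N = \left(-2 + N + V\right) - N = -2 + V$)
$p{\left(S,F \right)} = 10 S \left(193 + F\right)$ ($p{\left(S,F \right)} = 5 \left(S + S\right) \left(F + 193\right) = 5 \cdot 2 S \left(193 + F\right) = 10 S \left(193 + F\right)$)
$x{\left(219,-569 \right)} + p{\left(674,O{\left(0,6 \right)} \right)} = \left(219 - 569\right) + 10 \cdot 674 \left(193 + \left(-2 + 0\right)\right) = -350 + 10 \cdot 674 \left(193 - 2\right) = -350 + 10 \cdot 674 \cdot 191 = -350 + 1287340 = 1286990$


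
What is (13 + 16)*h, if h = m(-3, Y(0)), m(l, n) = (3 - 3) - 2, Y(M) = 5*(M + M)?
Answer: -58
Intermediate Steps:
Y(M) = 10*M (Y(M) = 5*(2*M) = 10*M)
m(l, n) = -2 (m(l, n) = 0 - 2 = -2)
h = -2
(13 + 16)*h = (13 + 16)*(-2) = 29*(-2) = -58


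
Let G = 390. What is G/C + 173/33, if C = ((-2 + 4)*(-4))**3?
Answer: 37853/8448 ≈ 4.4807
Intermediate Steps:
C = -512 (C = (2*(-4))**3 = (-8)**3 = -512)
G/C + 173/33 = 390/(-512) + 173/33 = 390*(-1/512) + 173*(1/33) = -195/256 + 173/33 = 37853/8448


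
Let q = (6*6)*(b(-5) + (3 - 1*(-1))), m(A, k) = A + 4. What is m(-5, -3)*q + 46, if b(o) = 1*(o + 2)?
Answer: 10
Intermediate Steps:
m(A, k) = 4 + A
b(o) = 2 + o (b(o) = 1*(2 + o) = 2 + o)
q = 36 (q = (6*6)*((2 - 5) + (3 - 1*(-1))) = 36*(-3 + (3 + 1)) = 36*(-3 + 4) = 36*1 = 36)
m(-5, -3)*q + 46 = (4 - 5)*36 + 46 = -1*36 + 46 = -36 + 46 = 10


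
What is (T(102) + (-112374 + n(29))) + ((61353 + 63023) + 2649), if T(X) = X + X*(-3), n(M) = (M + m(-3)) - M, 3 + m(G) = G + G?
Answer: 14438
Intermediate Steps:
m(G) = -3 + 2*G (m(G) = -3 + (G + G) = -3 + 2*G)
n(M) = -9 (n(M) = (M + (-3 + 2*(-3))) - M = (M + (-3 - 6)) - M = (M - 9) - M = (-9 + M) - M = -9)
T(X) = -2*X (T(X) = X - 3*X = -2*X)
(T(102) + (-112374 + n(29))) + ((61353 + 63023) + 2649) = (-2*102 + (-112374 - 9)) + ((61353 + 63023) + 2649) = (-204 - 112383) + (124376 + 2649) = -112587 + 127025 = 14438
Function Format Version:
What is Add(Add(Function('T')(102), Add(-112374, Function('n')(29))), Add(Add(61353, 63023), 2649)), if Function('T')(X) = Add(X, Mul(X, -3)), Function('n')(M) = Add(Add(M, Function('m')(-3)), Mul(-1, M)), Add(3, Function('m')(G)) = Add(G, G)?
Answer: 14438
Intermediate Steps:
Function('m')(G) = Add(-3, Mul(2, G)) (Function('m')(G) = Add(-3, Add(G, G)) = Add(-3, Mul(2, G)))
Function('n')(M) = -9 (Function('n')(M) = Add(Add(M, Add(-3, Mul(2, -3))), Mul(-1, M)) = Add(Add(M, Add(-3, -6)), Mul(-1, M)) = Add(Add(M, -9), Mul(-1, M)) = Add(Add(-9, M), Mul(-1, M)) = -9)
Function('T')(X) = Mul(-2, X) (Function('T')(X) = Add(X, Mul(-3, X)) = Mul(-2, X))
Add(Add(Function('T')(102), Add(-112374, Function('n')(29))), Add(Add(61353, 63023), 2649)) = Add(Add(Mul(-2, 102), Add(-112374, -9)), Add(Add(61353, 63023), 2649)) = Add(Add(-204, -112383), Add(124376, 2649)) = Add(-112587, 127025) = 14438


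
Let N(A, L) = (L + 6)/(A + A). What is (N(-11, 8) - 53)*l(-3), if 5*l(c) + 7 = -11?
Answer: 2124/11 ≈ 193.09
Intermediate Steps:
l(c) = -18/5 (l(c) = -7/5 + (1/5)*(-11) = -7/5 - 11/5 = -18/5)
N(A, L) = (6 + L)/(2*A) (N(A, L) = (6 + L)/((2*A)) = (6 + L)*(1/(2*A)) = (6 + L)/(2*A))
(N(-11, 8) - 53)*l(-3) = ((1/2)*(6 + 8)/(-11) - 53)*(-18/5) = ((1/2)*(-1/11)*14 - 53)*(-18/5) = (-7/11 - 53)*(-18/5) = -590/11*(-18/5) = 2124/11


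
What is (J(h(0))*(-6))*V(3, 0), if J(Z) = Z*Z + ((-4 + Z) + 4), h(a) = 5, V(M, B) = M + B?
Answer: -540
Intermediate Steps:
V(M, B) = B + M
J(Z) = Z + Z² (J(Z) = Z² + Z = Z + Z²)
(J(h(0))*(-6))*V(3, 0) = ((5*(1 + 5))*(-6))*(0 + 3) = ((5*6)*(-6))*3 = (30*(-6))*3 = -180*3 = -540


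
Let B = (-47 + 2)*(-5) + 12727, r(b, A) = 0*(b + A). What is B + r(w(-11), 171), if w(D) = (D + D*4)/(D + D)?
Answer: 12952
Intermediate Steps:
w(D) = 5/2 (w(D) = (D + 4*D)/((2*D)) = (5*D)*(1/(2*D)) = 5/2)
r(b, A) = 0 (r(b, A) = 0*(A + b) = 0)
B = 12952 (B = -45*(-5) + 12727 = 225 + 12727 = 12952)
B + r(w(-11), 171) = 12952 + 0 = 12952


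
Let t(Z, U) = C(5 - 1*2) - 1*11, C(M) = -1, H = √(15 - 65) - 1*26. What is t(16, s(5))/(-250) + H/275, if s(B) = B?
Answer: -64/1375 + I*√2/55 ≈ -0.046545 + 0.025713*I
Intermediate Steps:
H = -26 + 5*I*√2 (H = √(-50) - 26 = 5*I*√2 - 26 = -26 + 5*I*√2 ≈ -26.0 + 7.0711*I)
t(Z, U) = -12 (t(Z, U) = -1 - 1*11 = -1 - 11 = -12)
t(16, s(5))/(-250) + H/275 = -12/(-250) + (-26 + 5*I*√2)/275 = -12*(-1/250) + (-26 + 5*I*√2)*(1/275) = 6/125 + (-26/275 + I*√2/55) = -64/1375 + I*√2/55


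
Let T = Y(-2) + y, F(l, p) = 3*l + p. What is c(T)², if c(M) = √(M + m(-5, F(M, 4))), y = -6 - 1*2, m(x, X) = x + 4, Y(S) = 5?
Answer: -4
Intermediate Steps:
F(l, p) = p + 3*l
m(x, X) = 4 + x
y = -8 (y = -6 - 2 = -8)
T = -3 (T = 5 - 8 = -3)
c(M) = √(-1 + M) (c(M) = √(M + (4 - 5)) = √(M - 1) = √(-1 + M))
c(T)² = (√(-1 - 3))² = (√(-4))² = (2*I)² = -4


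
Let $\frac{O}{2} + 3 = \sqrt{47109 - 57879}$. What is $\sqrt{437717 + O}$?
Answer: $\sqrt{437711 + 2 i \sqrt{10770}} \approx 661.6 + 0.157 i$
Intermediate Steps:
$O = -6 + 2 i \sqrt{10770}$ ($O = -6 + 2 \sqrt{47109 - 57879} = -6 + 2 \sqrt{-10770} = -6 + 2 i \sqrt{10770} \approx -6.0 + 207.56 i$)
$\sqrt{437717 + O} = \sqrt{437717 - \left(6 - 2 i \sqrt{10770}\right)} = \sqrt{437711 + 2 i \sqrt{10770}}$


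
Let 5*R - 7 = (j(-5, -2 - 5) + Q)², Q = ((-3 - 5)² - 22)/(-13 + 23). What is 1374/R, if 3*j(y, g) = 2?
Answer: 772875/3452 ≈ 223.89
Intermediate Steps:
j(y, g) = ⅔ (j(y, g) = (⅓)*2 = ⅔)
Q = 21/5 (Q = ((-8)² - 22)/10 = (64 - 22)*(⅒) = 42*(⅒) = 21/5 ≈ 4.2000)
R = 6904/1125 (R = 7/5 + (⅔ + 21/5)²/5 = 7/5 + (73/15)²/5 = 7/5 + (⅕)*(5329/225) = 7/5 + 5329/1125 = 6904/1125 ≈ 6.1369)
1374/R = 1374/(6904/1125) = 1374*(1125/6904) = 772875/3452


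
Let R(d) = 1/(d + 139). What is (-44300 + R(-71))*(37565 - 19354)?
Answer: -54858798189/68 ≈ -8.0675e+8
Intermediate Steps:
R(d) = 1/(139 + d)
(-44300 + R(-71))*(37565 - 19354) = (-44300 + 1/(139 - 71))*(37565 - 19354) = (-44300 + 1/68)*18211 = -3012399/68*18211 = -54858798189/68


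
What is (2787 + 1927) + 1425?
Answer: 6139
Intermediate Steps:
(2787 + 1927) + 1425 = 4714 + 1425 = 6139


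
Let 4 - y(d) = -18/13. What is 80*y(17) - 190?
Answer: 3130/13 ≈ 240.77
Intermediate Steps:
y(d) = 70/13 (y(d) = 4 - (-18)/13 = 4 - 1*(-18/13) = 4 + 18/13 = 70/13)
80*y(17) - 190 = 80*(70/13) - 190 = 5600/13 - 190 = 3130/13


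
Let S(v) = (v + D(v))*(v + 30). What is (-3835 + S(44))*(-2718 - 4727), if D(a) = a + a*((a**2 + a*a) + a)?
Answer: -94947372985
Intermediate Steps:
D(a) = a + a*(a + 2*a**2) (D(a) = a + a*((a**2 + a**2) + a) = a + a*(2*a**2 + a) = a + a*(a + 2*a**2))
S(v) = (30 + v)*(v + v*(1 + v + 2*v**2)) (S(v) = (v + v*(1 + v + 2*v**2))*(v + 30) = (v + v*(1 + v + 2*v**2))*(30 + v) = (30 + v)*(v + v*(1 + v + 2*v**2)))
(-3835 + S(44))*(-2718 - 4727) = (-3835 + 44*(60 + 2*44**3 + 32*44 + 61*44**2))*(-2718 - 4727) = (-3835 + 44*(60 + 2*85184 + 1408 + 61*1936))*(-7445) = (-3835 + 44*(60 + 170368 + 1408 + 118096))*(-7445) = (-3835 + 44*289932)*(-7445) = (-3835 + 12757008)*(-7445) = 12753173*(-7445) = -94947372985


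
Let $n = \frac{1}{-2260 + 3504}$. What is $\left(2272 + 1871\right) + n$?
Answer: $\frac{5153893}{1244} \approx 4143.0$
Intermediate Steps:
$n = \frac{1}{1244} \approx 0.00080386$
$\left(2272 + 1871\right) + n = \left(2272 + 1871\right) + \frac{1}{1244} = 4143 + \frac{1}{1244} = \frac{5153893}{1244}$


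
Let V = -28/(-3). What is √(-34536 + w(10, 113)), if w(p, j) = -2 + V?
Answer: 7*I*√6342/3 ≈ 185.82*I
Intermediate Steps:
V = 28/3 (V = -28*(-⅓) = 28/3 ≈ 9.3333)
w(p, j) = 22/3 (w(p, j) = -2 + 28/3 = 22/3)
√(-34536 + w(10, 113)) = √(-34536 + 22/3) = √(-103586/3) = 7*I*√6342/3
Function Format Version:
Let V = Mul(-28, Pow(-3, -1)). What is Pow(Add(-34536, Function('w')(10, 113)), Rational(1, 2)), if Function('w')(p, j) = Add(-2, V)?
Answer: Mul(Rational(7, 3), I, Pow(6342, Rational(1, 2))) ≈ Mul(185.82, I)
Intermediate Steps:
V = Rational(28, 3) (V = Mul(-28, Rational(-1, 3)) = Rational(28, 3) ≈ 9.3333)
Function('w')(p, j) = Rational(22, 3) (Function('w')(p, j) = Add(-2, Rational(28, 3)) = Rational(22, 3))
Pow(Add(-34536, Function('w')(10, 113)), Rational(1, 2)) = Pow(Add(-34536, Rational(22, 3)), Rational(1, 2)) = Pow(Rational(-103586, 3), Rational(1, 2)) = Mul(Rational(7, 3), I, Pow(6342, Rational(1, 2)))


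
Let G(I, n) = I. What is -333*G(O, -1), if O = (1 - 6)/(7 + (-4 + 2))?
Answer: 333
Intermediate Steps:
O = -1 (O = -5/(7 - 2) = -5/5 = -5*⅕ = -1)
-333*G(O, -1) = -333*(-1) = 333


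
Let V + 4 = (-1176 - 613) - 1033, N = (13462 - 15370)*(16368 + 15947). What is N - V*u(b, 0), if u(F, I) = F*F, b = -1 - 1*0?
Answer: -61654194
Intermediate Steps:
b = -1 (b = -1 + 0 = -1)
u(F, I) = F**2
N = -61657020 (N = -1908*32315 = -61657020)
V = -2826 (V = -4 + ((-1176 - 613) - 1033) = -4 + (-1789 - 1033) = -4 - 2822 = -2826)
N - V*u(b, 0) = -61657020 - (-2826)*(-1)**2 = -61657020 - (-2826) = -61657020 - 1*(-2826) = -61657020 + 2826 = -61654194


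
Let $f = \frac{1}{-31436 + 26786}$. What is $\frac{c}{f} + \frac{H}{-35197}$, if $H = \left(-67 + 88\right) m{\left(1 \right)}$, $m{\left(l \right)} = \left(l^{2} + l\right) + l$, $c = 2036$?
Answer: $- \frac{333224077863}{35197} \approx -9.4674 \cdot 10^{6}$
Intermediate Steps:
$m{\left(l \right)} = l^{2} + 2 l$ ($m{\left(l \right)} = \left(l + l^{2}\right) + l = l^{2} + 2 l$)
$H = 63$ ($H = \left(-67 + 88\right) 1 \left(2 + 1\right) = 21 \cdot 1 \cdot 3 = 21 \cdot 3 = 63$)
$f = - \frac{1}{4650}$ ($f = \frac{1}{-4650} = - \frac{1}{4650} \approx -0.00021505$)
$\frac{c}{f} + \frac{H}{-35197} = \frac{2036}{- \frac{1}{4650}} + \frac{63}{-35197} = 2036 \left(-4650\right) + 63 \left(- \frac{1}{35197}\right) = -9467400 - \frac{63}{35197} = - \frac{333224077863}{35197}$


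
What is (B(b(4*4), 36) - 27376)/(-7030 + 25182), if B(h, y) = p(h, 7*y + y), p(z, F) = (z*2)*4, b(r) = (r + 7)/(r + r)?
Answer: -109481/72608 ≈ -1.5078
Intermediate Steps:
b(r) = (7 + r)/(2*r) (b(r) = (7 + r)/((2*r)) = (7 + r)*(1/(2*r)) = (7 + r)/(2*r))
p(z, F) = 8*z (p(z, F) = (2*z)*4 = 8*z)
B(h, y) = 8*h
(B(b(4*4), 36) - 27376)/(-7030 + 25182) = (8*((7 + 4*4)/(2*((4*4)))) - 27376)/(-7030 + 25182) = (8*((½)*(7 + 16)/16) - 27376)/18152 = (8*((½)*(1/16)*23) - 27376)*(1/18152) = (8*(23/32) - 27376)*(1/18152) = (23/4 - 27376)*(1/18152) = -109481/4*1/18152 = -109481/72608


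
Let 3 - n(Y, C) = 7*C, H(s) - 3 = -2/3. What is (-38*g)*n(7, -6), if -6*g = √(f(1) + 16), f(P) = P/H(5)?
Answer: 285*√805/7 ≈ 1155.2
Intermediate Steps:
H(s) = 7/3 (H(s) = 3 - 2/3 = 3 - 2*⅓ = 3 - ⅔ = 7/3)
f(P) = 3*P/7 (f(P) = P/(7/3) = P*(3/7) = 3*P/7)
n(Y, C) = 3 - 7*C
g = -√805/42 (g = -√((3/7)*1 + 16)/6 = -√(3/7 + 16)/6 = -√805/42 ≈ -0.67554)
(-38*g)*n(7, -6) = (-(-19)*√805/21)*(3 - 7*(-6)) = (19*√805/21)*(3 + 42) = (19*√805/21)*45 = 285*√805/7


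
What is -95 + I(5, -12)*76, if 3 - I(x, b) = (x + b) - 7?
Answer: 1197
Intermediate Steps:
I(x, b) = 10 - b - x (I(x, b) = 3 - ((x + b) - 7) = 3 - ((b + x) - 7) = 3 - (-7 + b + x) = 3 + (7 - b - x) = 10 - b - x)
-95 + I(5, -12)*76 = -95 + (10 - 1*(-12) - 1*5)*76 = -95 + (10 + 12 - 5)*76 = -95 + 17*76 = -95 + 1292 = 1197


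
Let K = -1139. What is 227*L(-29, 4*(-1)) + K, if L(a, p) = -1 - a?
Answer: 5217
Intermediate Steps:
227*L(-29, 4*(-1)) + K = 227*(-1 - 1*(-29)) - 1139 = 227*(-1 + 29) - 1139 = 227*28 - 1139 = 6356 - 1139 = 5217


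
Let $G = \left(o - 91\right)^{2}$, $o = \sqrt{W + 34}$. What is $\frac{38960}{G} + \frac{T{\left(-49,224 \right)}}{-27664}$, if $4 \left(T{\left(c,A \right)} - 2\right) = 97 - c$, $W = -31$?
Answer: $\frac{637554964109}{135405961184} + \frac{1772680 \sqrt{3}}{17131321} \approx 4.8877$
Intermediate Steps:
$o = \sqrt{3}$ ($o = \sqrt{-31 + 34} = \sqrt{3} \approx 1.732$)
$T{\left(c,A \right)} = \frac{105}{4} - \frac{c}{4}$ ($T{\left(c,A \right)} = 2 + \frac{97 - c}{4} = 2 - \left(- \frac{97}{4} + \frac{c}{4}\right) = \frac{105}{4} - \frac{c}{4}$)
$G = \left(-91 + \sqrt{3}\right)^{2}$ ($G = \left(\sqrt{3} - 91\right)^{2} = \left(-91 + \sqrt{3}\right)^{2} \approx 7968.8$)
$\frac{38960}{G} + \frac{T{\left(-49,224 \right)}}{-27664} = \frac{38960}{\left(91 - \sqrt{3}\right)^{2}} + \frac{\frac{105}{4} - - \frac{49}{4}}{-27664} = \frac{38960}{\left(91 - \sqrt{3}\right)^{2}} + \left(\frac{105}{4} + \frac{49}{4}\right) \left(- \frac{1}{27664}\right) = \frac{38960}{\left(91 - \sqrt{3}\right)^{2}} + \frac{77}{2} \left(- \frac{1}{27664}\right) = \frac{38960}{\left(91 - \sqrt{3}\right)^{2}} - \frac{11}{7904} = - \frac{11}{7904} + \frac{38960}{\left(91 - \sqrt{3}\right)^{2}}$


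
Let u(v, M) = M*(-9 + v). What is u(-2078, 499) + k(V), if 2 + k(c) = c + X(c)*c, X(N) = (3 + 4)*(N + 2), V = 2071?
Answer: 29012937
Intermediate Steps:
X(N) = 14 + 7*N (X(N) = 7*(2 + N) = 14 + 7*N)
k(c) = -2 + c + c*(14 + 7*c) (k(c) = -2 + (c + (14 + 7*c)*c) = -2 + (c + c*(14 + 7*c)) = -2 + c + c*(14 + 7*c))
u(-2078, 499) + k(V) = 499*(-9 - 2078) + (-2 + 2071 + 7*2071*(2 + 2071)) = 499*(-2087) + (-2 + 2071 + 7*2071*2073) = -1041413 + (-2 + 2071 + 30052281) = -1041413 + 30054350 = 29012937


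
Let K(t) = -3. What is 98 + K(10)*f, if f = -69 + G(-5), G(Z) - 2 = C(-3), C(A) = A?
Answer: 308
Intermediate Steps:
G(Z) = -1 (G(Z) = 2 - 3 = -1)
f = -70 (f = -69 - 1 = -70)
98 + K(10)*f = 98 - 3*(-70) = 98 + 210 = 308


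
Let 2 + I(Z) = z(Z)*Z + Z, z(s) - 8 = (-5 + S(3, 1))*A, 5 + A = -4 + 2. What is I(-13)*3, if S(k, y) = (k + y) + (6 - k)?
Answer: 189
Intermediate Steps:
A = -7 (A = -5 + (-4 + 2) = -5 - 2 = -7)
S(k, y) = 6 + y
z(s) = -6 (z(s) = 8 + (-5 + (6 + 1))*(-7) = 8 + (-5 + 7)*(-7) = 8 + 2*(-7) = 8 - 14 = -6)
I(Z) = -2 - 5*Z (I(Z) = -2 + (-6*Z + Z) = -2 - 5*Z)
I(-13)*3 = (-2 - 5*(-13))*3 = (-2 + 65)*3 = 63*3 = 189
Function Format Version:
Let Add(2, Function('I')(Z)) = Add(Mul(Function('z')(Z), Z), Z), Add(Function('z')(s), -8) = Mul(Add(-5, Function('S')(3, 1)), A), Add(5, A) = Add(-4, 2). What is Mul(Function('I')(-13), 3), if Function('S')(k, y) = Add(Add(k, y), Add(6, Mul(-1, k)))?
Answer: 189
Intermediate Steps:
A = -7 (A = Add(-5, Add(-4, 2)) = Add(-5, -2) = -7)
Function('S')(k, y) = Add(6, y)
Function('z')(s) = -6 (Function('z')(s) = Add(8, Mul(Add(-5, Add(6, 1)), -7)) = Add(8, Mul(Add(-5, 7), -7)) = Add(8, Mul(2, -7)) = Add(8, -14) = -6)
Function('I')(Z) = Add(-2, Mul(-5, Z)) (Function('I')(Z) = Add(-2, Add(Mul(-6, Z), Z)) = Add(-2, Mul(-5, Z)))
Mul(Function('I')(-13), 3) = Mul(Add(-2, Mul(-5, -13)), 3) = Mul(Add(-2, 65), 3) = Mul(63, 3) = 189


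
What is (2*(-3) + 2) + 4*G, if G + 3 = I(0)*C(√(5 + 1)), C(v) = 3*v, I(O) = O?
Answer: -16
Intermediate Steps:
G = -3 (G = -3 + 0*(3*√(5 + 1)) = -3 + 0*(3*√6) = -3 + 0 = -3)
(2*(-3) + 2) + 4*G = (2*(-3) + 2) + 4*(-3) = (-6 + 2) - 12 = -4 - 12 = -16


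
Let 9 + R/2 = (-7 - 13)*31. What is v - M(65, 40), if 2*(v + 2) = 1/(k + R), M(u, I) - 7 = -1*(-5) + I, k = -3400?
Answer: -503065/9316 ≈ -54.000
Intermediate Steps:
R = -1258 (R = -18 + 2*((-7 - 13)*31) = -18 + 2*(-20*31) = -18 + 2*(-620) = -18 - 1240 = -1258)
M(u, I) = 12 + I (M(u, I) = 7 + (-1*(-5) + I) = 7 + (5 + I) = 12 + I)
v = -18633/9316 (v = -2 + 1/(2*(-3400 - 1258)) = -2 + (½)/(-4658) = -2 + (½)*(-1/4658) = -2 - 1/9316 = -18633/9316 ≈ -2.0001)
v - M(65, 40) = -18633/9316 - (12 + 40) = -18633/9316 - 1*52 = -18633/9316 - 52 = -503065/9316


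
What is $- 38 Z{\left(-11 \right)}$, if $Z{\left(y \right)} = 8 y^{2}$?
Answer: $-36784$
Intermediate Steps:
$- 38 Z{\left(-11 \right)} = - 38 \cdot 8 \left(-11\right)^{2} = - 38 \cdot 8 \cdot 121 = \left(-38\right) 968 = -36784$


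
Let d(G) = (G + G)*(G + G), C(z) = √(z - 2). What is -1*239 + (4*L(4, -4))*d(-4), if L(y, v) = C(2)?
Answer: -239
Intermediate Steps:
C(z) = √(-2 + z)
L(y, v) = 0 (L(y, v) = √(-2 + 2) = √0 = 0)
d(G) = 4*G² (d(G) = (2*G)*(2*G) = 4*G²)
-1*239 + (4*L(4, -4))*d(-4) = -1*239 + (4*0)*(4*(-4)²) = -239 + 0*(4*16) = -239 + 0*64 = -239 + 0 = -239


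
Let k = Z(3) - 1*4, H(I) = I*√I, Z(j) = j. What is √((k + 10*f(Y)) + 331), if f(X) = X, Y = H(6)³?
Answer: √(330 + 12960*√6) ≈ 179.10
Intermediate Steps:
H(I) = I^(3/2)
Y = 1296*√6 (Y = (6^(3/2))³ = (6*√6)³ = 1296*√6 ≈ 3174.5)
k = -1 (k = 3 - 1*4 = 3 - 4 = -1)
√((k + 10*f(Y)) + 331) = √((-1 + 10*(1296*√6)) + 331) = √((-1 + 12960*√6) + 331) = √(330 + 12960*√6)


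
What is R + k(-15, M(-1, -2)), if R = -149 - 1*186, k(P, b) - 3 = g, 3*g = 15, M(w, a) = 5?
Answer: -327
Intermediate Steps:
g = 5 (g = (1/3)*15 = 5)
k(P, b) = 8 (k(P, b) = 3 + 5 = 8)
R = -335 (R = -149 - 186 = -335)
R + k(-15, M(-1, -2)) = -335 + 8 = -327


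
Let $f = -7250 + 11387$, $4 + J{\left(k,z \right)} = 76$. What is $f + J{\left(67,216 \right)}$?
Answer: $4209$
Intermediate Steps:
$J{\left(k,z \right)} = 72$ ($J{\left(k,z \right)} = -4 + 76 = 72$)
$f = 4137$
$f + J{\left(67,216 \right)} = 4137 + 72 = 4209$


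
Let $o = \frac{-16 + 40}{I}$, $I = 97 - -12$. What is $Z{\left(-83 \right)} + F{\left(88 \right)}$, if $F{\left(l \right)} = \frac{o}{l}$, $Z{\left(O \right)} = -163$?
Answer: $- \frac{195434}{1199} \approx -163.0$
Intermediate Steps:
$I = 109$ ($I = 97 + 12 = 109$)
$o = \frac{24}{109}$ ($o = \frac{-16 + 40}{109} = 24 \cdot \frac{1}{109} = \frac{24}{109} \approx 0.22018$)
$F{\left(l \right)} = \frac{24}{109 l}$
$Z{\left(-83 \right)} + F{\left(88 \right)} = -163 + \frac{24}{109 \cdot 88} = -163 + \frac{24}{109} \cdot \frac{1}{88} = -163 + \frac{3}{1199} = - \frac{195434}{1199}$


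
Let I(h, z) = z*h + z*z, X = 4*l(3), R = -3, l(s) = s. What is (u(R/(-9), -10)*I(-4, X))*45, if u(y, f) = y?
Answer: 1440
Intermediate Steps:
X = 12 (X = 4*3 = 12)
I(h, z) = z**2 + h*z (I(h, z) = h*z + z**2 = z**2 + h*z)
(u(R/(-9), -10)*I(-4, X))*45 = ((-3/(-9))*(12*(-4 + 12)))*45 = ((-3*(-1/9))*(12*8))*45 = ((1/3)*96)*45 = 32*45 = 1440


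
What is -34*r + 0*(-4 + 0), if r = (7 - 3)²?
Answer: -544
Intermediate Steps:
r = 16 (r = 4² = 16)
-34*r + 0*(-4 + 0) = -34*16 + 0*(-4 + 0) = -544 + 0*(-4) = -544 + 0 = -544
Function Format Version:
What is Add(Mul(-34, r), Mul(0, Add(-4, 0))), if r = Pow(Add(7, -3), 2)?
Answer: -544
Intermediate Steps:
r = 16 (r = Pow(4, 2) = 16)
Add(Mul(-34, r), Mul(0, Add(-4, 0))) = Add(Mul(-34, 16), Mul(0, Add(-4, 0))) = Add(-544, Mul(0, -4)) = Add(-544, 0) = -544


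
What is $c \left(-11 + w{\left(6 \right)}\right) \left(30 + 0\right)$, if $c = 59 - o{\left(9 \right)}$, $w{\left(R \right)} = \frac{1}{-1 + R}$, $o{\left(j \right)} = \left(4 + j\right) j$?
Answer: $18792$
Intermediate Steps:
$o{\left(j \right)} = j \left(4 + j\right)$
$c = -58$ ($c = 59 - 9 \left(4 + 9\right) = 59 - 9 \cdot 13 = 59 - 117 = -58$)
$c \left(-11 + w{\left(6 \right)}\right) \left(30 + 0\right) = - 58 \left(-11 + \frac{1}{-1 + 6}\right) \left(30 + 0\right) = - 58 \left(-11 + \frac{1}{5}\right) 30 = - 58 \left(\left(- \frac{54}{5}\right) 30\right) = \left(-58\right) \left(-324\right) = 18792$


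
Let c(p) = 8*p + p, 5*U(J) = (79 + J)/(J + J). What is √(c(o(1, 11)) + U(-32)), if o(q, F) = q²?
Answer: √14165/40 ≈ 2.9754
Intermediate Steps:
U(J) = (79 + J)/(10*J) (U(J) = ((79 + J)/(J + J))/5 = ((79 + J)/((2*J)))/5 = ((79 + J)*(1/(2*J)))/5 = ((79 + J)/(2*J))/5 = (79 + J)/(10*J))
c(p) = 9*p
√(c(o(1, 11)) + U(-32)) = √(9*1² + (⅒)*(79 - 32)/(-32)) = √(9*1 + (⅒)*(-1/32)*47) = √(9 - 47/320) = √(2833/320) = √14165/40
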